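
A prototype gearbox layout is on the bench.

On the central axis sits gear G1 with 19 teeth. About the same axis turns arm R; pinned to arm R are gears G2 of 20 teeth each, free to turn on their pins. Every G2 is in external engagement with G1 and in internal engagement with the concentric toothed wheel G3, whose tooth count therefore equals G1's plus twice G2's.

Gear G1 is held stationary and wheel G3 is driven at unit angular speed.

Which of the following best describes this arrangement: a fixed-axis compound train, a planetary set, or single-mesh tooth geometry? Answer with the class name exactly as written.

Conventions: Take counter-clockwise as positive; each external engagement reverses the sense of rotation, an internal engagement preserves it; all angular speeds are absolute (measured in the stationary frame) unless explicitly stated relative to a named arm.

recognized (axles ride arm R): planetary set, 19/20/59 teeth
classification: planetary set

planetary set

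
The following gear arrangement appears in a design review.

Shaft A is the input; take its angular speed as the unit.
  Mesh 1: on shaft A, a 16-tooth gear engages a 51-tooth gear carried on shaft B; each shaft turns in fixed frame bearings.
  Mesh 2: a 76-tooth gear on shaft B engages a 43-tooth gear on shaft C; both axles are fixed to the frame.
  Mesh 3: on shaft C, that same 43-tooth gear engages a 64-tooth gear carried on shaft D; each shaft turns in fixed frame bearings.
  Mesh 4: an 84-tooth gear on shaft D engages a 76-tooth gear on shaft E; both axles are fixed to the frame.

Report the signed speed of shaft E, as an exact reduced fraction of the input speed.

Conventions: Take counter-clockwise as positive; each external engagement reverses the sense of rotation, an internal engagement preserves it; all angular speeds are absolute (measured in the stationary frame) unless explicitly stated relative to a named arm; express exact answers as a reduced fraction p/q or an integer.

7/17

4-mesh fixed-axis compound train (all bearings frame-fixed)
mesh 1 [16T→51T]: |ω|/ω_in = 1×16/51 = 16/51, sense flips to −
mesh 2 [76T→43T]: |ω|/ω_in = (16/51)×76/43 = 1216/2193, sense flips to +
mesh 3 [43T→64T]: |ω|/ω_in = (1216/2193)×43/64 = 19/51, sense flips to −
mesh 4 [84T→76T]: |ω|/ω_in = (19/51)×84/76 = 7/17, sense flips to +
signed output speed (× input speed) = 7/17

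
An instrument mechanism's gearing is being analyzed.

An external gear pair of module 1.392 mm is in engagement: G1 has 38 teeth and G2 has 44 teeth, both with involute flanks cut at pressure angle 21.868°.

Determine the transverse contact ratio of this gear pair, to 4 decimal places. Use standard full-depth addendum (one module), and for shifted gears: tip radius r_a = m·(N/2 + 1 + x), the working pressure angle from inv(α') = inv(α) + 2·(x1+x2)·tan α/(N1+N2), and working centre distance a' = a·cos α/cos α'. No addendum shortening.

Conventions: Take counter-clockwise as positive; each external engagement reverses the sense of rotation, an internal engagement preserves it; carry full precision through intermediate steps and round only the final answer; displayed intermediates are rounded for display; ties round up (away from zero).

class = single-mesh tooth geometry [involute pair 38T × 44T, m = 1.392]
base radii: r_b1 = 24.544919, r_b2 = 28.420432
tip radii: r_a1 = 27.840000, r_a2 = 32.016000
no profile shift: α' = α, a' = a
action lengths: √(r_a1²−r_b1²) = 13.138210, √(r_a2²−r_b2²) = 14.741210
base pitch p_b = π·m·cos α = 4.058428
CR = (13.138210 + 14.741210 − 57.072000·sin 21.86800°)/4.058428 = 1.631627
contact ratio ≈ 1.6316

1.6316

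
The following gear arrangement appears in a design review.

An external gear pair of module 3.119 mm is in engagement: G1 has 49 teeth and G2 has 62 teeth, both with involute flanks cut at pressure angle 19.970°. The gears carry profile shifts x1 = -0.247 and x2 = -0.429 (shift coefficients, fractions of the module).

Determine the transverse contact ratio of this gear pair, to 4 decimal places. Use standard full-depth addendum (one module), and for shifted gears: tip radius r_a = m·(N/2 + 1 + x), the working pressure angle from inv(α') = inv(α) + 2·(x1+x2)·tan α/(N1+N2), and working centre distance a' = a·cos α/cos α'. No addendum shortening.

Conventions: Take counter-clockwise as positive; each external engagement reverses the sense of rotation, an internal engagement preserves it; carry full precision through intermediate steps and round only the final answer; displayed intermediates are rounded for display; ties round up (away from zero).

class = single-mesh tooth geometry [involute pair 49T × 62T, m = 3.119]
base radii: r_b1 = 71.820756, r_b2 = 90.875243
tip radii: r_a1 = 78.764107, r_a2 = 98.469949
inv(α') = inv(19.970°) + 2·(-0.247-0.429)·tan α/(49+62) = 0.01040913  ⇒  α' = 17.80715°
a' = a·cos α / cos α' = 173.1045·cos 19.970°/cos 17.80715° = 170.882778
action lengths: √(r_a1²−r_b1²) = 32.335175, √(r_a2²−r_b2²) = 37.921249
base pitch p_b = π·m·cos α = 9.209451
CR = (32.335175 + 37.921249 − 170.882778·sin 17.80715°)/9.209451 = 1.954304
contact ratio ≈ 1.9543

1.9543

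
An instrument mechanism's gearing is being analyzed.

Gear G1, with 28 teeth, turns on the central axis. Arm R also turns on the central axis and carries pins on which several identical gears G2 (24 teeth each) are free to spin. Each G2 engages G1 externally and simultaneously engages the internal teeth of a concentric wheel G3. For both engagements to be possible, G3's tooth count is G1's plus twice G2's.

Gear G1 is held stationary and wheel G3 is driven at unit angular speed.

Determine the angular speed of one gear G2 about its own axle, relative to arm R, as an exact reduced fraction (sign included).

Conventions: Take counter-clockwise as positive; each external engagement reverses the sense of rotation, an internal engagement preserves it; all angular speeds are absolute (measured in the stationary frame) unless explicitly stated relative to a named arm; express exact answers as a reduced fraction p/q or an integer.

133/156

topology: planetary set — G1 28T / G2 24T / G3 76T, arm = carrier (Willis)
ring teeth: 28 + 2·24 = 76
28(ω_sun−ω_arm) = −76(ω_ring−ω_arm),  ω_sun = 0, ω_ring = 1
28(0−ω_arm) = −76(1−ω_arm)  ⇒  104·ω_arm = 76  ⇒  ω_arm = 19/26
sun–planet mesh: 28·(0−19/26) = −24·(ω_p−ω_arm)  ⇒  ω_p−ω_arm = 133/156
exact speed ratio = 133/156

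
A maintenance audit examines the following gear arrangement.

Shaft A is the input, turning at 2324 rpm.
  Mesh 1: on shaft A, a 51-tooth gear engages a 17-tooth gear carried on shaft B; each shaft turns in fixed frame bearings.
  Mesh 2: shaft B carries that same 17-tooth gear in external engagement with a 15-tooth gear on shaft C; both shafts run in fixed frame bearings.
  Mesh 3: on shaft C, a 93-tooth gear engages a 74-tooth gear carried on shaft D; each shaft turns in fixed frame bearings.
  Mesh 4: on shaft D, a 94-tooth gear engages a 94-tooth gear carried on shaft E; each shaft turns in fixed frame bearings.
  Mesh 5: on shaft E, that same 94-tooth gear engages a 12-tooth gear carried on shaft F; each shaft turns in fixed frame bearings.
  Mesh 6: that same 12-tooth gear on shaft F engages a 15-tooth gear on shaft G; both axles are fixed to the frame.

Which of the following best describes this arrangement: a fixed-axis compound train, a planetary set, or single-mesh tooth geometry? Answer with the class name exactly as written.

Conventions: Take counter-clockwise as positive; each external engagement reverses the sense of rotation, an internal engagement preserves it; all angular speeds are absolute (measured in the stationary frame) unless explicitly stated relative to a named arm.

topology: fixed-axis compound train — 6 meshes, A→G
classification: fixed-axis compound train

fixed-axis compound train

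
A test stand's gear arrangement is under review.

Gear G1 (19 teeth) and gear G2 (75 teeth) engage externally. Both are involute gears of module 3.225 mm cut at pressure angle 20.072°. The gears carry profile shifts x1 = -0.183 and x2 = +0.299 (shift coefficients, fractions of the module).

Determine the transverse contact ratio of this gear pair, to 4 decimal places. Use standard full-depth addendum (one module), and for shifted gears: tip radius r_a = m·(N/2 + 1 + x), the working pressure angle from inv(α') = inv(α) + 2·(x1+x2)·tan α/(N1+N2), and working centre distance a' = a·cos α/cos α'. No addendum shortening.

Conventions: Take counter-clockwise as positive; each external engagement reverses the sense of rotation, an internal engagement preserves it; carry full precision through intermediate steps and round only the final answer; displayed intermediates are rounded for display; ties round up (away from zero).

single-mesh involute tooth geometry (19T engaging 75T at module 3.225)
base radii: r_b1 = 28.776642, r_b2 = 113.592008
tip radii: r_a1 = 33.272325, r_a2 = 125.126775
inv(α') = inv(20.072°) + 2·(-0.183+0.299)·tan α/(19+75) = 0.01597333  ⇒  α' = 20.45116°
a' = a·cos α / cos α' = 151.5750·cos 20.072°/cos 20.45116° = 151.945733
action lengths: √(r_a1²−r_b1²) = 16.701871, √(r_a2²−r_b2²) = 52.474427
base pitch p_b = π·m·cos α = 9.516262
CR = (16.701871 + 52.474427 − 151.945733·sin 20.45116°)/9.516262 = 1.690277
contact ratio ≈ 1.6903

1.6903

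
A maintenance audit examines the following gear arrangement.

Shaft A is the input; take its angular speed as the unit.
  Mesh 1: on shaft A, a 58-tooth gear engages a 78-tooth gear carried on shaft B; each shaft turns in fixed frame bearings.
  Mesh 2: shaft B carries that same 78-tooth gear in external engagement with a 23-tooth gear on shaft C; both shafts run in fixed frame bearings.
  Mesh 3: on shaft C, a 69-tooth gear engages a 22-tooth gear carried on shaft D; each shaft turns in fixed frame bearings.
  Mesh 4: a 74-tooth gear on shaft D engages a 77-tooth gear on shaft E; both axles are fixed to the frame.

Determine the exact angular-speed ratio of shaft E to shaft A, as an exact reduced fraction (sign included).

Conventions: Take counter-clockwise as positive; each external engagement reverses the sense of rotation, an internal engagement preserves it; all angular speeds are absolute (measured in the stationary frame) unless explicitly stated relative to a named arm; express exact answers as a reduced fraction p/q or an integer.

class = fixed-axis compound train [4 meshes; 4 ratios multiply, 4 sense flips]
mesh 1 [58T→78T]: running ratio 29/39, sense −
mesh 2 [78T→23T]: running ratio 58/23, sense +
mesh 3 [69T→22T]: running ratio 87/11, sense −
mesh 4 [74T→77T]: running ratio 6438/847, sense +
ω_out/ω_in = 6438/847

6438/847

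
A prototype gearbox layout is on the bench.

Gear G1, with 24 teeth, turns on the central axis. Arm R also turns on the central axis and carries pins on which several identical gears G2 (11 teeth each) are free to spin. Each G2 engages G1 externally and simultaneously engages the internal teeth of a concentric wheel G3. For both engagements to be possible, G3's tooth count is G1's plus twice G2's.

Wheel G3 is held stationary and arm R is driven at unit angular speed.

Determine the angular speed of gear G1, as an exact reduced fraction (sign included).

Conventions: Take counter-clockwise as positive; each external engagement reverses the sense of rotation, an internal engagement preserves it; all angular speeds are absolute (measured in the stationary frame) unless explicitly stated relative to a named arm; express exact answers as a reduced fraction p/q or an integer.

class = planetary set [G3 = 24+2·11 = 46; Willis about the carrier]
ring teeth: 24 + 2·11 = 46
24(ω_sun−ω_arm) = −46(ω_ring−ω_arm),  ω_ring = 0, ω_arm = 1
ω_sun = 1 − (46/24)(0−1) = 35/12
exact speed ratio = 35/12

35/12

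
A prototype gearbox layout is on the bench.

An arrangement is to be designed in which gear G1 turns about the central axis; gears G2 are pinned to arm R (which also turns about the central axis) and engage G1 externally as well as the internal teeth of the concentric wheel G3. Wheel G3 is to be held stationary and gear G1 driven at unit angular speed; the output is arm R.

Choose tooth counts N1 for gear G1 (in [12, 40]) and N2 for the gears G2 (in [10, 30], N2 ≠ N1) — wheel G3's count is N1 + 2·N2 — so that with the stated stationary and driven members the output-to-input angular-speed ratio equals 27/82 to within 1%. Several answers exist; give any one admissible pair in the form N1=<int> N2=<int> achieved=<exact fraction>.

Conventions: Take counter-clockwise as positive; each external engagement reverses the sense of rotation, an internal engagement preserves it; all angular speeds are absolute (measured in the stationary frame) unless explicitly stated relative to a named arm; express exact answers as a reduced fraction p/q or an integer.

class = planetary set [ratio 27/82 wanted; Willis about the carrier]
Willis with ω_ring = 0: ω_arm/ω_sun = N1/(N1+N3); set equal to 27/82  ⇒  N3/N1 = 1/(27/82) − 1 = 55/27
N3 = N1 + 2·N2  ⇒  N2/N1 = (N3/N1 − 1)/2 = (55/27 − 1)/2 = 14/27
smallest multiple with N1 ≥ 12 and N2 ≥ 10: k = 1  ⇒  N1 = 1·27 = 27, N2 = 1·14 = 14 (N1 ≤ 40, N2 ≤ 30, N2 ≠ N1 ✓), N3 = 27 + 2·14 = 55
check: N1/(N1+N3) with N1 = 27, N3 = 55 gives 27/82; |achieved − target| = 0 ≤ 27/8200 ✓

N1=27 N2=14 achieved=27/82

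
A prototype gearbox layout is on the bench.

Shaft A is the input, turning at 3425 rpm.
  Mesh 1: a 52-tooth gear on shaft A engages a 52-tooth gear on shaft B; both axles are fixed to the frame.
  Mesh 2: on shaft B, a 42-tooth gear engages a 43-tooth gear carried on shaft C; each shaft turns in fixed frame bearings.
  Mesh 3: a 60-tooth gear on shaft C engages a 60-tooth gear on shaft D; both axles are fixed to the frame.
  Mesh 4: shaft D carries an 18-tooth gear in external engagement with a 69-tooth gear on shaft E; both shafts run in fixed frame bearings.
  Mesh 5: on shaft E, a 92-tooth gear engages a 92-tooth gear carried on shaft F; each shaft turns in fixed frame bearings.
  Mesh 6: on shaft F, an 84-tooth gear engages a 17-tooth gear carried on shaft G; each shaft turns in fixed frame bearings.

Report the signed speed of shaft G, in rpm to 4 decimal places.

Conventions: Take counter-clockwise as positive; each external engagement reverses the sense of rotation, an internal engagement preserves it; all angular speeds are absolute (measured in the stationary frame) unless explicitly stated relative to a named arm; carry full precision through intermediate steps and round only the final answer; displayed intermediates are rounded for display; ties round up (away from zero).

6-mesh fixed-axis compound train (all bearings frame-fixed)
mesh 1 [52T→52T]: ω = 3425.0000×52/52 = 3425.0000 rpm, sense flips to −
mesh 2 [42T→43T]: ω = 3425.0000×42/43 = 3345.3488 rpm, sense flips to +
mesh 3 [60T→60T]: ω = 3345.3488×60/60 = 3345.3488 rpm, sense flips to −
mesh 4 [18T→69T]: ω = 3345.3488×18/69 = 872.6997 rpm, sense flips to +
mesh 5 [92T→92T]: ω = 872.6997×92/92 = 872.6997 rpm, sense flips to −
mesh 6 [84T→17T]: ω = 872.6997×84/17 = 4312.1632 rpm, sense flips to +
signed output speed = +4312.1632 rpm

+4312.1632 rpm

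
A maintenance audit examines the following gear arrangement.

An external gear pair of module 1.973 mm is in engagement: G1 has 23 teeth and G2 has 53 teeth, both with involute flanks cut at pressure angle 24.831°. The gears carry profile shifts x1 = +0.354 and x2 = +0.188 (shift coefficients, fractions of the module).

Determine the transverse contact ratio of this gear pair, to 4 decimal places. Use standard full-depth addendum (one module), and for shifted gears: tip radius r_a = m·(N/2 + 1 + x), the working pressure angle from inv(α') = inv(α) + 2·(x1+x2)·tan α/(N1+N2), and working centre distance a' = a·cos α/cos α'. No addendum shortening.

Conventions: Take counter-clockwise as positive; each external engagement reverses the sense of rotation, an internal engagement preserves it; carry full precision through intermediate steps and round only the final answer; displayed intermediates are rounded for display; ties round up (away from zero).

1.4207

single-mesh involute tooth geometry (23T engaging 53T at module 1.973)
base radii: r_b1 = 20.591865, r_b2 = 47.450819
tip radii: r_a1 = 25.360942, r_a2 = 54.628424
inv(α') = inv(24.831°) + 2·(+0.354+0.188)·tan α/(23+53) = 0.03593877  ⇒  α' = 26.46986°
a' = a·cos α / cos α' = 74.9740·cos 24.831°/cos 26.46986° = 76.010996
action lengths: √(r_a1²−r_b1²) = 14.803800, √(r_a2²−r_b2²) = 27.068145
base pitch p_b = π·m·cos α = 5.625326
CR = (14.803800 + 27.068145 − 76.010996·sin 26.46986°)/5.625326 = 1.420681
contact ratio ≈ 1.4207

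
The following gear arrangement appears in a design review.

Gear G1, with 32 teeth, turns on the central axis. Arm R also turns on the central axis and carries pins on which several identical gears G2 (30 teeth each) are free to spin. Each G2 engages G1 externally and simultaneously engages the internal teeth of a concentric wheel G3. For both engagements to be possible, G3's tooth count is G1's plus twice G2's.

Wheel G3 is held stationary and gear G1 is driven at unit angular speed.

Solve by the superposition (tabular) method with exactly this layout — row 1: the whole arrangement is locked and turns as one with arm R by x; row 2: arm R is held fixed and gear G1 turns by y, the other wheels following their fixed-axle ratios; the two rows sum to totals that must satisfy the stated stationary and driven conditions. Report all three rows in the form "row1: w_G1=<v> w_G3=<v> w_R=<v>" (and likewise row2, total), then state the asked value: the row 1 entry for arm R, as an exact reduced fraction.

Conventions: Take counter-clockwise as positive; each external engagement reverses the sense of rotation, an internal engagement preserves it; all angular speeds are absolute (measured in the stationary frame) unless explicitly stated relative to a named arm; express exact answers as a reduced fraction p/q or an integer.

planetary set (32T centre, 30T on arm, 92T internal) — Willis relation
row 1: whole set turns with the arm by x
row 2 (arm held, sun turns y): ω_ring = −(32/92)·y, ω_arm = 0
boundary: total ω_ring = x − (32/92)·y = 0 and total ω_sun = x + y = 1  ⇒  y = 23/31, x = 8/31
row 2 ring = −(32/92)·23/31 = -8/31
totals (row 1 + row 2): sun 8/31 + 23/31 = 1, ring 8/31 + (-8/31) = 0, arm 8/31 + 0 = 8/31
asked cell (row1, arm) = 8/31

row1: w_G1=8/31 w_G3=8/31 w_R=8/31
row2: w_G1=23/31 w_G3=-8/31 w_R=0
total: w_G1=1 w_G3=0 w_R=8/31
asked value: 8/31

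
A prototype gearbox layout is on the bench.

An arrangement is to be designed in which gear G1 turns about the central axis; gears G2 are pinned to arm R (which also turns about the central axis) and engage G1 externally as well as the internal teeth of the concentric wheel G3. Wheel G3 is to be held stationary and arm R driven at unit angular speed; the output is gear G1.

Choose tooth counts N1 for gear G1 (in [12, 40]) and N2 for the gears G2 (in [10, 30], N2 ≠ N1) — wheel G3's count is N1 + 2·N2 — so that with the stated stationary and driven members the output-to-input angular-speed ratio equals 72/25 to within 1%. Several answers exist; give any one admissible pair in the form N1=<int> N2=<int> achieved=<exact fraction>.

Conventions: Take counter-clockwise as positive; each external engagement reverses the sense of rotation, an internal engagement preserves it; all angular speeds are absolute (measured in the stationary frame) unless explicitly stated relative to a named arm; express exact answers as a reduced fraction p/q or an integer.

N1=25 N2=11 achieved=72/25

topology: planetary set — design target 72/25, arm = carrier (Willis)
Willis with ω_ring = 0: ω_sun/ω_arm = (N1+N3)/N1; set equal to 72/25  ⇒  N3/N1 = 72/25 − 1 = 47/25
N3 = N1 + 2·N2  ⇒  N2/N1 = (N3/N1 − 1)/2 = (47/25 − 1)/2 = 11/25
smallest multiple with N1 ≥ 12 and N2 ≥ 10: k = 1  ⇒  N1 = 1·25 = 25, N2 = 1·11 = 11 (N1 ≤ 40, N2 ≤ 30, N2 ≠ N1 ✓), N3 = 25 + 2·11 = 47
check: (N1+N3)/N1 with N1 = 25, N3 = 47 gives 72/25; |achieved − target| = 0 ≤ 18/625 ✓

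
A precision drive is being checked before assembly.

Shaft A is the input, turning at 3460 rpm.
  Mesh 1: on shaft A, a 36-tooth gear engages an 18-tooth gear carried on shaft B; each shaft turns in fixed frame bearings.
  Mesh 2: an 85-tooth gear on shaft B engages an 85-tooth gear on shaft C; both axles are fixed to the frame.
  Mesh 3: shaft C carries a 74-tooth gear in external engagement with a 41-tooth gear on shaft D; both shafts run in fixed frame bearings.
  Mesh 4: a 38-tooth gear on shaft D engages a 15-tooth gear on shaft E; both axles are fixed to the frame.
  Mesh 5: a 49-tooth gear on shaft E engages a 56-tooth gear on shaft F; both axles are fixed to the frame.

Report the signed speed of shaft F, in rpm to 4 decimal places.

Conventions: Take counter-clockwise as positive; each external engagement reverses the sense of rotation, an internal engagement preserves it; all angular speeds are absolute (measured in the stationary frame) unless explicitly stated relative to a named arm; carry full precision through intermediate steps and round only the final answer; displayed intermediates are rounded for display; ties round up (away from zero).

-27685.6260 rpm

recognized (6 fixed axles, 5 meshes): fixed-axis compound train
mesh 1 [36T→18T]: ω = 3460.0000×36/18 = 6920.0000 rpm, sense flips to −
mesh 2 [85T→85T]: ω = 6920.0000×85/85 = 6920.0000 rpm, sense flips to +
mesh 3 [74T→41T]: ω = 6920.0000×74/41 = 12489.7561 rpm, sense flips to −
mesh 4 [38T→15T]: ω = 12489.7561×38/15 = 31640.7154 rpm, sense flips to +
mesh 5 [49T→56T]: ω = 31640.7154×49/56 = 27685.6260 rpm, sense flips to −
signed output speed = -27685.6260 rpm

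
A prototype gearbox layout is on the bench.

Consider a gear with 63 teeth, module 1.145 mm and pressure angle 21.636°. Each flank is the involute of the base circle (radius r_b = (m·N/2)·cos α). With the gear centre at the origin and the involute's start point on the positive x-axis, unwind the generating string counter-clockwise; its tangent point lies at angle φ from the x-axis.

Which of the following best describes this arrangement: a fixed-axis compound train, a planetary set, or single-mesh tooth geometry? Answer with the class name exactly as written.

single-mesh tooth geometry

topology: single-mesh involute geometry — m = 1.145, N = 63
classification: single-mesh tooth geometry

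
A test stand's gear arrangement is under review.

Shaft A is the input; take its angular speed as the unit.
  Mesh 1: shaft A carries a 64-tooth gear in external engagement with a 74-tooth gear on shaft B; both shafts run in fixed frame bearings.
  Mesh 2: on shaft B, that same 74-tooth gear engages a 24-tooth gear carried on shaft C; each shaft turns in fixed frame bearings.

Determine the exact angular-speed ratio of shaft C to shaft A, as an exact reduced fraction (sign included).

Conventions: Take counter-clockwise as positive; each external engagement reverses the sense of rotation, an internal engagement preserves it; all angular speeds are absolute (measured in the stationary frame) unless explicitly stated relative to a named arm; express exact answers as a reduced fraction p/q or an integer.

8/3

class = fixed-axis compound train [2 meshes; 2 ratios multiply, 2 sense flips]
mesh 1 [64T→74T]: running ratio 32/37, sense −
mesh 2 [74T→24T]: running ratio 8/3, sense +
ω_out/ω_in = 8/3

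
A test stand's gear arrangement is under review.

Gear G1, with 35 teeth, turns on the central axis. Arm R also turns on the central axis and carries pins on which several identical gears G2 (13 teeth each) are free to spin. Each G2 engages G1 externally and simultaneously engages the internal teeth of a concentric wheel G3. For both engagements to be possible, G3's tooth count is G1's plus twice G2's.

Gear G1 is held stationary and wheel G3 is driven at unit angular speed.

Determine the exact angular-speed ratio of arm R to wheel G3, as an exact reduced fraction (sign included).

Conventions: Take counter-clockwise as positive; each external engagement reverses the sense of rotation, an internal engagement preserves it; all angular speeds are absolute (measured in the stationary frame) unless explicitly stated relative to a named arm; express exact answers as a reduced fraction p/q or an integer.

61/96

class = planetary set [G3 = 35+2·13 = 61; Willis about the carrier]
ring teeth: 35 + 2·13 = 61
35(ω_sun−ω_arm) = −61(ω_ring−ω_arm),  ω_sun = 0, ω_ring = 1
35(0−ω_arm) = −61(1−ω_arm)  ⇒  96·ω_arm = 61  ⇒  ω_arm = 61/96
ω_out/ω_in = 61/96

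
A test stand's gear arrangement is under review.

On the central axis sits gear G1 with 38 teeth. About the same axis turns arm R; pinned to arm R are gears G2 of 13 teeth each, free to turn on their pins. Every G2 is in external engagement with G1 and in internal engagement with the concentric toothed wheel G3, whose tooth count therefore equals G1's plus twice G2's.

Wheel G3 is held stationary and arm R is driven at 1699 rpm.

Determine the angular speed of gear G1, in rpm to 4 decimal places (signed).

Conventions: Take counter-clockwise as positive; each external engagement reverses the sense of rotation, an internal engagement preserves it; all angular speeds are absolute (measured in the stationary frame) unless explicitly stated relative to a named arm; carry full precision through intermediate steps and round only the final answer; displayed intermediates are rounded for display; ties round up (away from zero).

recognized (axles ride arm R): planetary set, 38/13/64 teeth
normalise by the input: solve with ω_arm = 1, then scale by 1699 rpm
ring teeth: 38 + 2·13 = 64
38(ω_sun−ω_arm) = −64(ω_ring−ω_arm),  ω_ring = 0, ω_arm = 1
ω_sun = 1 − (64/38)(0−1) = 51/19
scale: ω_sun = 51/19 × 1699 rpm = +4560.4737 rpm

+4560.4737 rpm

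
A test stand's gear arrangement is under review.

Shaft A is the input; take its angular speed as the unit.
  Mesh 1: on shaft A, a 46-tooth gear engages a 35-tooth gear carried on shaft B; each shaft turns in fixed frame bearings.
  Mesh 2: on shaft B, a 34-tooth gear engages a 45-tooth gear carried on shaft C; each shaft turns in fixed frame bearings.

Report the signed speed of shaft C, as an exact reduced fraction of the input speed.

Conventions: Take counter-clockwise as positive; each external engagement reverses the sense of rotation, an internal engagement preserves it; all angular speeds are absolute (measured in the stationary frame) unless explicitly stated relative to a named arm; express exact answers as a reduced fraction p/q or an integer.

1564/1575

2-mesh fixed-axis compound train (all bearings frame-fixed)
mesh 1 [46T→35T]: |ω|/ω_in = 1×46/35 = 46/35, sense flips to −
mesh 2 [34T→45T]: |ω|/ω_in = (46/35)×34/45 = 1564/1575, sense flips to +
signed output speed (× input speed) = 1564/1575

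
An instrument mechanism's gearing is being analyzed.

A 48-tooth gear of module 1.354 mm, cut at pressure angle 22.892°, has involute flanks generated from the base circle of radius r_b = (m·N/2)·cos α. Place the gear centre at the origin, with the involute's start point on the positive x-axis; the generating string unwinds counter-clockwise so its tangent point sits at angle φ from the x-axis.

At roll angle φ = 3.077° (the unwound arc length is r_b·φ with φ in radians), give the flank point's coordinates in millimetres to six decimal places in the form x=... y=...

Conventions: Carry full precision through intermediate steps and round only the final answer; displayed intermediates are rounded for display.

x=29.979745 y=0.001545

recognized (one wheel, involute flank): single-mesh tooth geometry, m = 1.354, N = 48
pitch radius r_p = m·N/2 = 1.354·48/2 = 32.496000
base radius r_b = r_p·cos α = 32.496000·cos 22.892° = 29.936606
roll angle φ = 3.077° = 0.05370378 rad
x = r_b·(cos φ + φ·sin φ) = 29.979745
y = r_b·(sin φ − φ·cos φ) = 0.001545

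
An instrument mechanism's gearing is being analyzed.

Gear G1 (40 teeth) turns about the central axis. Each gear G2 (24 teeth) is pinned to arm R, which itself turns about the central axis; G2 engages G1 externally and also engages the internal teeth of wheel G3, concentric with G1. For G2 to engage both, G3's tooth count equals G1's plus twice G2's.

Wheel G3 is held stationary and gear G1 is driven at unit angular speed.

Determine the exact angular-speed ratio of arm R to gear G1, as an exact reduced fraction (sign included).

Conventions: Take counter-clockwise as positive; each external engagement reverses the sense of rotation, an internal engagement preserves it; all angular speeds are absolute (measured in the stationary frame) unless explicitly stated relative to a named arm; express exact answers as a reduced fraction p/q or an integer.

5/16

topology: planetary set — G1 40T / G2 24T / G3 88T, arm = carrier (Willis)
ring teeth: 40 + 2·24 = 88
40(ω_sun−ω_arm) = −88(ω_ring−ω_arm),  ω_ring = 0, ω_sun = 1
40(1−ω_arm) = −88(0−ω_arm)  ⇒  128·ω_arm = 40  ⇒  ω_arm = 5/16
ω_out/ω_in = 5/16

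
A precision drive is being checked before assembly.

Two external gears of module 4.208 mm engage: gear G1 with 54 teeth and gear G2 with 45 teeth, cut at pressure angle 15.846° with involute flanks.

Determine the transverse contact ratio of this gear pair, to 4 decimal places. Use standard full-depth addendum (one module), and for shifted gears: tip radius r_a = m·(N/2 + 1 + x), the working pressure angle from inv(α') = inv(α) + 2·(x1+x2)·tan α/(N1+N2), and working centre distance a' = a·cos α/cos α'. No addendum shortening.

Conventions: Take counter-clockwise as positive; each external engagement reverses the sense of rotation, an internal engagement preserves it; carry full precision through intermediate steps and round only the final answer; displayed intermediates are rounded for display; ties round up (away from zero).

topology: single-mesh involute geometry — m = 4.208, 54T/45T pair
base radii: r_b1 = 109.298488, r_b2 = 91.082073
tip radii: r_a1 = 117.824000, r_a2 = 98.888000
no profile shift: α' = α, a' = a
action lengths: √(r_a1²−r_b1²) = 44.003813, √(r_a2²−r_b2²) = 38.508343
base pitch p_b = π·m·cos α = 12.717457
CR = (44.003813 + 38.508343 − 208.296000·sin 15.84600°)/12.717457 = 2.015841
contact ratio ≈ 2.0158

2.0158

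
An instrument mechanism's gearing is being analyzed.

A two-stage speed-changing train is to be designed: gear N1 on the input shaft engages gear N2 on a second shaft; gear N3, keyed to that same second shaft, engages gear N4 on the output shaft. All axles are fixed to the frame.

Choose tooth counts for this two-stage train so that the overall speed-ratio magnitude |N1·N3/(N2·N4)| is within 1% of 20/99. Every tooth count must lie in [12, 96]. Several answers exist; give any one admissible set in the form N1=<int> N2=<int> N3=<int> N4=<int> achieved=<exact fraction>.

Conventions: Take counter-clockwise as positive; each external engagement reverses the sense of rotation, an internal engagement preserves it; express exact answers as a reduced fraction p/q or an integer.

class = fixed-axis compound train [2-stage, 20/99 wanted]
target = 20/99 in lowest terms: an exact hit needs N1·N3 = k·20 and N2·N4 = k·99 for one integer k, every count in [12, 96]; additionally prefer no 1:1 stage (N1 ≠ N2, N3 ≠ N4)
k = 1…8: no 1:1-free in-range split of k·20 and k·99 into factor pairs; take k = 9
k = 9: N1·N3 = 180 = 12·15, N2·N4 = 891 = 27·33
achieved = 12·15/(27·33) = 20/99; |achieved − target| = 0 ≤ 1/495 ✓

N1=12 N2=27 N3=15 N4=33 achieved=20/99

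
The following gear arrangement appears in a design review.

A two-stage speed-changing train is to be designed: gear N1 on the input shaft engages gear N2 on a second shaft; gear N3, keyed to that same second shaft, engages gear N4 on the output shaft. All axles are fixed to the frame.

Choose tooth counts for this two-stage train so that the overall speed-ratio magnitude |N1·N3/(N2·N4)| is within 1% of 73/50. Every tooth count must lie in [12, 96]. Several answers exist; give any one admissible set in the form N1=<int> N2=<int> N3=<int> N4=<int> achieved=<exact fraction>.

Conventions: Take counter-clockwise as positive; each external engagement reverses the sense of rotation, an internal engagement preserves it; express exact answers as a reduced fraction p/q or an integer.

2-stage fixed-axis compound train for ratio 73/50
target = 73/50 in lowest terms: an exact hit needs N1·N3 = k·73 and N2·N4 = k·50 for one integer k, every count in [12, 96]; additionally prefer no 1:1 stage (N1 ≠ N2, N3 ≠ N4)
k = 1…11: no 1:1-free in-range split of k·73 and k·50 into factor pairs; take k = 12
k = 12: N1·N3 = 876 = 12·73, N2·N4 = 600 = 50·12
achieved = 12·73/(50·12) = 73/50; |achieved − target| = 0 ≤ 73/5000 ✓

N1=12 N2=50 N3=73 N4=12 achieved=73/50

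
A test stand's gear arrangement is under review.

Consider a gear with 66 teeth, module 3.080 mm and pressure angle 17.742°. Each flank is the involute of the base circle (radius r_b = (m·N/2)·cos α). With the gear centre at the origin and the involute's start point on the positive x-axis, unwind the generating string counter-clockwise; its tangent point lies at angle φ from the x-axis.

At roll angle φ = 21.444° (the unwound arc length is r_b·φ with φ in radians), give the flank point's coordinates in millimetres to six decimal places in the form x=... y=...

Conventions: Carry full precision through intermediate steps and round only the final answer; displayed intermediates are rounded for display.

recognized (one wheel, involute flank): single-mesh tooth geometry, m = 3.080, N = 66
pitch radius r_p = m·N/2 = 3.080·66/2 = 101.640000
base radius r_b = r_p·cos α = 101.640000·cos 17.742° = 96.805835
roll angle φ = 21.444° = 0.37426840 rad
x = r_b·(cos φ + φ·sin φ) = 103.350369
y = r_b·(sin φ − φ·cos φ) = 1.668146

x=103.350369 y=1.668146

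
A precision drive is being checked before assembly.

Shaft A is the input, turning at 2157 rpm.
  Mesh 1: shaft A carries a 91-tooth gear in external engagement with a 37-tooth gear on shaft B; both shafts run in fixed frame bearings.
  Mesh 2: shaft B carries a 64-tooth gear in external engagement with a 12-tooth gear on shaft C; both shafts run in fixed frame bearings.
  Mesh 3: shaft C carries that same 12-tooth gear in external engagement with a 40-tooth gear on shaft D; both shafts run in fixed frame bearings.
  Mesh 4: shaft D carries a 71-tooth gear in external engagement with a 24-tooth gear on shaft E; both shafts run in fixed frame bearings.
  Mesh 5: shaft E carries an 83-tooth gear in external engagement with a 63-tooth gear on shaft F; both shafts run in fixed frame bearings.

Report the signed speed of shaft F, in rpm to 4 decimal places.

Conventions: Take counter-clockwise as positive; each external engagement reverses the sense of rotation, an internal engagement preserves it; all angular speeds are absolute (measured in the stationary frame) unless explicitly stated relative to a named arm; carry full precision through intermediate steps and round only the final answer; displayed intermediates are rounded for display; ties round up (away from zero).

recognized (6 fixed axles, 5 meshes): fixed-axis compound train
mesh 1 [91T→37T]: ω = 2157.0000×91/37 = 5305.0541 rpm, sense flips to −
mesh 2 [64T→12T]: ω = 5305.0541×64/12 = 28293.6216 rpm, sense flips to +
mesh 3 [12T→40T]: ω = 28293.6216×12/40 = 8488.0865 rpm, sense flips to −
mesh 4 [71T→24T]: ω = 8488.0865×71/24 = 25110.5892 rpm, sense flips to +
mesh 5 [83T→63T]: ω = 25110.5892×83/63 = 33082.2048 rpm, sense flips to −
signed output speed = -33082.2048 rpm

-33082.2048 rpm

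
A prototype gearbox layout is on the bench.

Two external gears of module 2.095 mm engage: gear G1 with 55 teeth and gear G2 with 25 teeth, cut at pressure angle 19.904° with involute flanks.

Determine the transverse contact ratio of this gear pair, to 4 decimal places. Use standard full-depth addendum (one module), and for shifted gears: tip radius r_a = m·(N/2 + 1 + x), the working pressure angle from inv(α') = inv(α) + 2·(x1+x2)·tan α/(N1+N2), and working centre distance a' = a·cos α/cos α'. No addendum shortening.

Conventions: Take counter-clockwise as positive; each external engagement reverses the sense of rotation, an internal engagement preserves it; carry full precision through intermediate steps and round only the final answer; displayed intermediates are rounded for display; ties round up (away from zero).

class = single-mesh tooth geometry [involute pair 55T × 25T, m = 2.095]
base radii: r_b1 = 54.170981, r_b2 = 24.623173
tip radii: r_a1 = 59.707500, r_a2 = 28.282500
no profile shift: α' = α, a' = a
action lengths: √(r_a1²−r_b1²) = 25.109568, √(r_a2²−r_b2²) = 13.913991
base pitch p_b = π·m·cos α = 6.188478
CR = (25.109568 + 13.913991 − 83.800000·sin 19.90400°)/6.188478 = 1.695773
contact ratio ≈ 1.6958

1.6958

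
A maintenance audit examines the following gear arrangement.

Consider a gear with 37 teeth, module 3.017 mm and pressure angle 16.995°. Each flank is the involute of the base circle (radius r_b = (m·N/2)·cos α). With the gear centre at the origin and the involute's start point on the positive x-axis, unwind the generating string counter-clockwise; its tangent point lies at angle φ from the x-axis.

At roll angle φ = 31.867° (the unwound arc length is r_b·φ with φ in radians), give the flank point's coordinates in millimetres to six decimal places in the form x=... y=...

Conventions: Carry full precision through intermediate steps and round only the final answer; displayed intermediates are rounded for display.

class = single-mesh tooth geometry [base-circle involute, m = 3.017, 37T]
pitch radius r_p = m·N/2 = 3.017·37/2 = 55.814500
base radius r_b = r_p·cos α = 55.814500·cos 16.995° = 53.377096
roll angle φ = 31.867° = 0.55618407 rad
x = r_b·(cos φ + φ·sin φ) = 61.005370
y = r_b·(sin φ − φ·cos φ) = 2.967529

x=61.005370 y=2.967529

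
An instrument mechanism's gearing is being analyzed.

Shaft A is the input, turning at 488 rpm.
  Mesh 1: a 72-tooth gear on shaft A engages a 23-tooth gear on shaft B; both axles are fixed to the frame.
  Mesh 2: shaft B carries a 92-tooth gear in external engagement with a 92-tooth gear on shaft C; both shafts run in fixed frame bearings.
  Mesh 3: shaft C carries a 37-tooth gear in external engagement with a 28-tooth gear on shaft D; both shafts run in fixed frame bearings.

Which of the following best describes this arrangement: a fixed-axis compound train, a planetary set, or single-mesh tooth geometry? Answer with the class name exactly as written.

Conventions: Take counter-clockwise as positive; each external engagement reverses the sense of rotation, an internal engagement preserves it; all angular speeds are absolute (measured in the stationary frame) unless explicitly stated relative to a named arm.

class = fixed-axis compound train [3 meshes; 3 ratios multiply, 3 sense flips]
classification: fixed-axis compound train

fixed-axis compound train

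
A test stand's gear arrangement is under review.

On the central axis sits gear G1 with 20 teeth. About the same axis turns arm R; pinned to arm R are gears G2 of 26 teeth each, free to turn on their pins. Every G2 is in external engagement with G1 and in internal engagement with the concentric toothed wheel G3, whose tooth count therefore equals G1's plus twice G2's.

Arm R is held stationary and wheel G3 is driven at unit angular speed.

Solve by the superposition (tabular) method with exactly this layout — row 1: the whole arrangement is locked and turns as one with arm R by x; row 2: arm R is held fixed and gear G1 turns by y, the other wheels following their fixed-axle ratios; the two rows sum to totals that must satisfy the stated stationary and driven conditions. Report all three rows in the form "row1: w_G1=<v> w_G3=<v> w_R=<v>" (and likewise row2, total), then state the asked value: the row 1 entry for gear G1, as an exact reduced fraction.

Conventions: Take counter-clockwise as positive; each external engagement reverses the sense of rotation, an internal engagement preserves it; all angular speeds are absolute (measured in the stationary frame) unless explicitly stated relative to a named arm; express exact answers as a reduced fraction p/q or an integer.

row1: w_G1=0 w_G3=0 w_R=0
row2: w_G1=-18/5 w_G3=1 w_R=0
total: w_G1=-18/5 w_G3=1 w_R=0
asked value: 0

planetary set (20T centre, 26T on arm, 72T internal) — Willis relation
row 1: whole set turns with the arm by x
row 2 — arm fixed, fixed-axis ratios: sun y, ring −(20/72)·y, arm 0
boundary: total ω_arm = x = 0 and total ω_ring = x − (20/72)·y = 1  ⇒  y = -18/5, x = 0
row 2 ring = −(20/72)·(-18/5) = 1
totals (row 1 + row 2): sun 0 + (-18/5) = -18/5, ring 0 + 1 = 1, arm 0 + 0 = 0
asked cell (row1, sun) = 0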